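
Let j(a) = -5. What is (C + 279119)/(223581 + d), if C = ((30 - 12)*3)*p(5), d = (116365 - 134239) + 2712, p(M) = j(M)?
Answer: 278849/208419 ≈ 1.3379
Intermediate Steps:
p(M) = -5
d = -15162 (d = -17874 + 2712 = -15162)
C = -270 (C = ((30 - 12)*3)*(-5) = (18*3)*(-5) = 54*(-5) = -270)
(C + 279119)/(223581 + d) = (-270 + 279119)/(223581 - 15162) = 278849/208419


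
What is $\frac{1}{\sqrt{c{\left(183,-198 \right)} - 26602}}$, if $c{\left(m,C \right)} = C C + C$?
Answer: $\frac{\sqrt{3101}}{6202} \approx 0.0089788$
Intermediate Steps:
$c{\left(m,C \right)} = C + C^{2}$ ($c{\left(m,C \right)} = C^{2} + C = C + C^{2}$)
$\frac{1}{\sqrt{c{\left(183,-198 \right)} - 26602}} = \frac{1}{\sqrt{- 198 \left(1 - 198\right) - 26602}} = \frac{1}{\sqrt{\left(-198\right) \left(-197\right) - 26602}} = \frac{1}{\sqrt{39006 - 26602}} = \frac{1}{\sqrt{12404}} = \frac{1}{2 \sqrt{3101}} = \frac{\sqrt{3101}}{6202}$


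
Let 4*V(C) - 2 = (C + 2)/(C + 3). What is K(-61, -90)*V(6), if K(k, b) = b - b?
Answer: 0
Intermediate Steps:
K(k, b) = 0
V(C) = ½ + (2 + C)/(4*(3 + C)) (V(C) = ½ + ((C + 2)/(C + 3))/4 = ½ + ((2 + C)/(3 + C))/4 = ½ + (2 + C)/(4*(3 + C)))
K(-61, -90)*V(6) = 0*((8 + 3*6)/(4*(3 + 6))) = 0*((¼)*(8 + 18)/9) = 0*((¼)*(⅑)*26) = 0*(13/18) = 0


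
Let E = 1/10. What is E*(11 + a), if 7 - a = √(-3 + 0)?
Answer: 9/5 - I*√3/10 ≈ 1.8 - 0.17321*I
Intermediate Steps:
a = 7 - I*√3 (a = 7 - √(-3 + 0) = 7 - √(-3) = 7 - I*√3 ≈ 7.0 - 1.732*I)
E = ⅒ ≈ 0.10000
E*(11 + a) = (11 + (7 - I*√3))/10 = (18 - I*√3)/10 = 9/5 - I*√3/10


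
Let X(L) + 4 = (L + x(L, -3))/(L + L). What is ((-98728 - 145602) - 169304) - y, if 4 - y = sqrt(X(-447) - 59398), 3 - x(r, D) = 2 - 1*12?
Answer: -413638 + I*sqrt(11868957219)/447 ≈ -4.1364e+5 + 243.72*I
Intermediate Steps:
x(r, D) = 13 (x(r, D) = 3 - (2 - 1*12) = 3 - (2 - 12) = 3 - 1*(-10) = 3 + 10 = 13)
X(L) = -4 + (13 + L)/(2*L) (X(L) = -4 + (L + 13)/(L + L) = -4 + (13 + L)/((2*L)) = -4 + (13 + L)*(1/(2*L)) = -4 + (13 + L)/(2*L))
y = 4 - I*sqrt(11868957219)/447 (y = 4 - sqrt((1/2)*(13 - 7*(-447))/(-447) - 59398) = 4 - sqrt((1/2)*(-1/447)*(13 + 3129) - 59398) = 4 - sqrt((1/2)*(-1/447)*3142 - 59398) = 4 - sqrt(-1571/447 - 59398) = 4 - sqrt(-26552477/447) = 4 - I*sqrt(11868957219)/447 ≈ 4.0 - 243.72*I)
((-98728 - 145602) - 169304) - y = ((-98728 - 145602) - 169304) - (4 - I*sqrt(11868957219)/447) = (-244330 - 169304) + (-4 + I*sqrt(11868957219)/447) = -413634 + (-4 + I*sqrt(11868957219)/447) = -413638 + I*sqrt(11868957219)/447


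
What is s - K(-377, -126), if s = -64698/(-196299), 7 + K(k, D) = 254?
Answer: -16140385/65433 ≈ -246.67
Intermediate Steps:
K(k, D) = 247 (K(k, D) = -7 + 254 = 247)
s = 21566/65433 (s = -64698*(-1/196299) = 21566/65433 ≈ 0.32959)
s - K(-377, -126) = 21566/65433 - 1*247 = 21566/65433 - 247 = -16140385/65433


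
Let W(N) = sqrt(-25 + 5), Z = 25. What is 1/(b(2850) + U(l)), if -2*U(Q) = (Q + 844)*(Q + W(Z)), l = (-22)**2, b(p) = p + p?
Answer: I/(4*(-78919*I + 332*sqrt(5))) ≈ -3.1675e-6 + 2.9796e-8*I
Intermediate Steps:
W(N) = 2*I*sqrt(5) (W(N) = sqrt(-20) = 2*I*sqrt(5))
b(p) = 2*p
l = 484
U(Q) = -(844 + Q)*(Q + 2*I*sqrt(5))/2 (U(Q) = -(Q + 844)*(Q + 2*I*sqrt(5))/2 = -(844 + Q)*(Q + 2*I*sqrt(5))/2)
1/(b(2850) + U(l)) = 1/(2*2850 + (-422*484 - 1/2*484**2 - 844*I*sqrt(5) - 1*I*484*sqrt(5))) = 1/(5700 + (-204248 - 1/2*234256 - 844*I*sqrt(5) - 484*I*sqrt(5))) = 1/(5700 + (-204248 - 117128 - 844*I*sqrt(5) - 484*I*sqrt(5))) = 1/(5700 + (-321376 - 1328*I*sqrt(5))) = 1/(-315676 - 1328*I*sqrt(5))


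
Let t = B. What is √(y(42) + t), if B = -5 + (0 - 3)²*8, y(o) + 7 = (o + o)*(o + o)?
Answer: 2*√1779 ≈ 84.356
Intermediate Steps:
y(o) = -7 + 4*o² (y(o) = -7 + (o + o)*(o + o) = -7 + (2*o)*(2*o) = -7 + 4*o²)
B = 67 (B = -5 + (-3)²*8 = -5 + 9*8 = -5 + 72 = 67)
t = 67
√(y(42) + t) = √((-7 + 4*42²) + 67) = √((-7 + 4*1764) + 67) = √((-7 + 7056) + 67) = √(7049 + 67) = √7116 = 2*√1779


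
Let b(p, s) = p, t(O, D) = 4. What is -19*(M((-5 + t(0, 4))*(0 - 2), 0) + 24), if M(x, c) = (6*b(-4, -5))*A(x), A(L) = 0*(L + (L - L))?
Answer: -456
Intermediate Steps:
A(L) = 0 (A(L) = 0*(L + 0) = 0*L = 0)
M(x, c) = 0 (M(x, c) = (6*(-4))*0 = -24*0 = 0)
-19*(M((-5 + t(0, 4))*(0 - 2), 0) + 24) = -19*(0 + 24) = -19*24 = -456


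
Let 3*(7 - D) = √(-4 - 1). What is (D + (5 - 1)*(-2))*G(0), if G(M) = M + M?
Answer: 0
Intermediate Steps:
G(M) = 2*M
D = 7 - I*√5/3 (D = 7 - √(-4 - 1)/3 = 7 - I*√5/3 ≈ 7.0 - 0.74536*I)
(D + (5 - 1)*(-2))*G(0) = ((7 - I*√5/3) + (5 - 1)*(-2))*(2*0) = ((7 - I*√5/3) + 4*(-2))*0 = ((7 - I*√5/3) - 8)*0 = (-1 - I*√5/3)*0 = 0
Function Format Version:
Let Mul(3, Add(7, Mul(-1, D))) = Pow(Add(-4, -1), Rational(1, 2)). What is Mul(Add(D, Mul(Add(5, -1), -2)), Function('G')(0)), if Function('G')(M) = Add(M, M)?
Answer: 0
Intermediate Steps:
Function('G')(M) = Mul(2, M)
D = Add(7, Mul(Rational(-1, 3), I, Pow(5, Rational(1, 2)))) (D = Add(7, Mul(Rational(-1, 3), Pow(Add(-4, -1), Rational(1, 2)))) = Add(7, Mul(Rational(-1, 3), Pow(-5, Rational(1, 2)))) = Add(7, Mul(Rational(-1, 3), Mul(I, Pow(5, Rational(1, 2))))) = Add(7, Mul(Rational(-1, 3), I, Pow(5, Rational(1, 2)))) ≈ Add(7.0000, Mul(-0.74536, I)))
Mul(Add(D, Mul(Add(5, -1), -2)), Function('G')(0)) = Mul(Add(Add(7, Mul(Rational(-1, 3), I, Pow(5, Rational(1, 2)))), Mul(Add(5, -1), -2)), Mul(2, 0)) = Mul(Add(Add(7, Mul(Rational(-1, 3), I, Pow(5, Rational(1, 2)))), Mul(4, -2)), 0) = Mul(Add(Add(7, Mul(Rational(-1, 3), I, Pow(5, Rational(1, 2)))), -8), 0) = Mul(Add(-1, Mul(Rational(-1, 3), I, Pow(5, Rational(1, 2)))), 0) = 0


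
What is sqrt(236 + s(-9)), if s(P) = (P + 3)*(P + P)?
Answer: 2*sqrt(86) ≈ 18.547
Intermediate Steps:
s(P) = 2*P*(3 + P) (s(P) = (3 + P)*(2*P) = 2*P*(3 + P))
sqrt(236 + s(-9)) = sqrt(236 + 2*(-9)*(3 - 9)) = sqrt(236 + 2*(-9)*(-6)) = sqrt(236 + 108) = sqrt(344) = 2*sqrt(86)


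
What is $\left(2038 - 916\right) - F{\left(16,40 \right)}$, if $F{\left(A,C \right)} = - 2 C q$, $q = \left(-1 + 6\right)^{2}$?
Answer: $3122$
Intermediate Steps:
$q = 25$ ($q = 5^{2} = 25$)
$F{\left(A,C \right)} = - 50 C$ ($F{\left(A,C \right)} = - 2 C 25 = - 50 C$)
$\left(2038 - 916\right) - F{\left(16,40 \right)} = \left(2038 - 916\right) - \left(-50\right) 40 = \left(2038 + \left(-1191 + 275\right)\right) - -2000 = \left(2038 - 916\right) + 2000 = 1122 + 2000 = 3122$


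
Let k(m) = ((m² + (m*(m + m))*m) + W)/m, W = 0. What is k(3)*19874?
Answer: 417354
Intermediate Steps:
k(m) = (m² + 2*m³)/m (k(m) = ((m² + (m*(m + m))*m) + 0)/m = ((m² + (m*(2*m))*m) + 0)/m = ((m² + (2*m²)*m) + 0)/m = ((m² + 2*m³) + 0)/m = (m² + 2*m³)/m)
k(3)*19874 = (3*(1 + 2*3))*19874 = (3*(1 + 6))*19874 = (3*7)*19874 = 21*19874 = 417354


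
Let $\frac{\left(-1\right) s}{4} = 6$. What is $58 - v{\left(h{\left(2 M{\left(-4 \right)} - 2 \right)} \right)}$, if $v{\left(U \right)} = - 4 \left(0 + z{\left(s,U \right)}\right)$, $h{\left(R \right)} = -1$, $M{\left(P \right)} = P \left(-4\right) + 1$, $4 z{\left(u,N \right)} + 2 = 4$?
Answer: $60$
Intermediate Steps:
$s = -24$ ($s = \left(-4\right) 6 = -24$)
$z{\left(u,N \right)} = \frac{1}{2}$ ($z{\left(u,N \right)} = - \frac{1}{2} + \frac{1}{4} \cdot 4 = - \frac{1}{2} + 1 = \frac{1}{2}$)
$M{\left(P \right)} = 1 - 4 P$ ($M{\left(P \right)} = - 4 P + 1 = 1 - 4 P$)
$v{\left(U \right)} = -2$ ($v{\left(U \right)} = - 4 \left(0 + \frac{1}{2}\right) = \left(-4\right) \frac{1}{2} = -2$)
$58 - v{\left(h{\left(2 M{\left(-4 \right)} - 2 \right)} \right)} = 58 - -2 = 58 + 2 = 60$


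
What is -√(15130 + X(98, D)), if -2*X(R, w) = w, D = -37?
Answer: -√60594/2 ≈ -123.08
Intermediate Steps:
X(R, w) = -w/2
-√(15130 + X(98, D)) = -√(15130 - ½*(-37)) = -√(15130 + 37/2) = -√(30297/2) = -√60594/2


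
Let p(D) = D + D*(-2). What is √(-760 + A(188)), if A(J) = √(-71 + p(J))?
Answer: √(-760 + I*√259) ≈ 0.2919 + 27.57*I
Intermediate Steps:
p(D) = -D (p(D) = D - 2*D = -D)
A(J) = √(-71 - J)
√(-760 + A(188)) = √(-760 + √(-71 - 1*188)) = √(-760 + √(-71 - 188)) = √(-760 + √(-259)) = √(-760 + I*√259)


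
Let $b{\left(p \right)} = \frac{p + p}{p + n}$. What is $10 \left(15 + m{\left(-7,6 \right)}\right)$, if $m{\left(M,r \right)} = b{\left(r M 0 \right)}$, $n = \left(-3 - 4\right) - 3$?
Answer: $150$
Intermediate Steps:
$n = -10$ ($n = -7 - 3 = -10$)
$b{\left(p \right)} = \frac{2 p}{-10 + p}$ ($b{\left(p \right)} = \frac{p + p}{p - 10} = \frac{2 p}{-10 + p}$)
$m{\left(M,r \right)} = 0$ ($m{\left(M,r \right)} = \frac{2 r M 0}{-10 + r M 0} = \frac{2 M r 0}{-10 + M r 0} = 2 \cdot 0 \frac{1}{-10 + 0} = 2 \cdot 0 \frac{1}{-10} = 2 \cdot 0 \left(- \frac{1}{10}\right) = 0$)
$10 \left(15 + m{\left(-7,6 \right)}\right) = 10 \left(15 + 0\right) = 10 \cdot 15 = 150$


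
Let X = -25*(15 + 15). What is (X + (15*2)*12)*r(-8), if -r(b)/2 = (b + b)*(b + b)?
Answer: 199680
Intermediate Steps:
X = -750 (X = -25*30 = -750)
r(b) = -8*b² (r(b) = -2*(b + b)*(b + b) = -2*2*b*2*b = -8*b²)
(X + (15*2)*12)*r(-8) = (-750 + (15*2)*12)*(-8*(-8)²) = (-750 + 30*12)*(-8*64) = (-750 + 360)*(-512) = -390*(-512) = 199680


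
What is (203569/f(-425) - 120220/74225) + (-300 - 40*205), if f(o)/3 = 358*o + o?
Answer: -11554182466841/1358985525 ≈ -8502.1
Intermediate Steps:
f(o) = 1077*o (f(o) = 3*(358*o + o) = 3*(359*o) = 1077*o)
(203569/f(-425) - 120220/74225) + (-300 - 40*205) = (203569/((1077*(-425))) - 120220/74225) + (-300 - 40*205) = (203569/(-457725) - 120220*1/74225) + (-300 - 8200) = (203569*(-1/457725) - 24044/14845) - 8500 = (-203569/457725 - 24044/14845) - 8500 = -2805504341/1358985525 - 8500 = -11554182466841/1358985525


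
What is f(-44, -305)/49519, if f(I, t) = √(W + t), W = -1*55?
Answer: 6*I*√10/49519 ≈ 0.00038316*I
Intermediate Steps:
W = -55
f(I, t) = √(-55 + t)
f(-44, -305)/49519 = √(-55 - 305)/49519 = √(-360)*(1/49519) = (6*I*√10)*(1/49519) = 6*I*√10/49519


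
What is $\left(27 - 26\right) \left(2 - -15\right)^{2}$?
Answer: $289$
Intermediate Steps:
$\left(27 - 26\right) \left(2 - -15\right)^{2} = 1 \left(2 + 15\right)^{2} = 1 \cdot 17^{2} = 1 \cdot 289 = 289$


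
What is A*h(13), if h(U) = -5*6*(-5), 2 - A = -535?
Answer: 80550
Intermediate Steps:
A = 537 (A = 2 - 1*(-535) = 2 + 535 = 537)
h(U) = 150 (h(U) = -30*(-5) = 150)
A*h(13) = 537*150 = 80550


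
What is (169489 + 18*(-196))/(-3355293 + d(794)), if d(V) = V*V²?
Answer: 165961/497210891 ≈ 0.00033378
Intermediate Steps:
d(V) = V³
(169489 + 18*(-196))/(-3355293 + d(794)) = (169489 + 18*(-196))/(-3355293 + 794³) = (169489 - 3528)/(-3355293 + 500566184) = 165961/497210891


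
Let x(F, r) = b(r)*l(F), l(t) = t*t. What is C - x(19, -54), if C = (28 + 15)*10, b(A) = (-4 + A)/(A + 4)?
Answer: 281/25 ≈ 11.240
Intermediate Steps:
l(t) = t²
b(A) = (-4 + A)/(4 + A)
C = 430 (C = 43*10 = 430)
x(F, r) = F²*(-4 + r)/(4 + r) (x(F, r) = ((-4 + r)/(4 + r))*F² = F²*(-4 + r)/(4 + r))
C - x(19, -54) = 430 - 19²*(-4 - 54)/(4 - 54) = 430 - 361*(-58)/(-50) = 430 - 361*(-1)*(-58)/50 = 430 - 1*10469/25 = 430 - 10469/25 = 281/25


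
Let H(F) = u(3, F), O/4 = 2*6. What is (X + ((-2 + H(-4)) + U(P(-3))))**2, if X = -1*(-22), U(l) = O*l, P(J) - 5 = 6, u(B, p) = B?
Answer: 303601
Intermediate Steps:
P(J) = 11 (P(J) = 5 + 6 = 11)
O = 48 (O = 4*(2*6) = 4*12 = 48)
U(l) = 48*l
H(F) = 3
X = 22
(X + ((-2 + H(-4)) + U(P(-3))))**2 = (22 + ((-2 + 3) + 48*11))**2 = (22 + (1 + 528))**2 = (22 + 529)**2 = 551**2 = 303601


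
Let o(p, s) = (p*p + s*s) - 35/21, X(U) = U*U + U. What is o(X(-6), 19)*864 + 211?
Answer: 1088275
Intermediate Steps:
X(U) = U + U² (X(U) = U² + U = U + U²)
o(p, s) = -5/3 + p² + s² (o(p, s) = (p² + s²) - 35*1/21 = (p² + s²) - 5/3 = -5/3 + p² + s²)
o(X(-6), 19)*864 + 211 = (-5/3 + (-6*(1 - 6))² + 19²)*864 + 211 = (-5/3 + (-6*(-5))² + 361)*864 + 211 = (-5/3 + 30² + 361)*864 + 211 = (-5/3 + 900 + 361)*864 + 211 = (3778/3)*864 + 211 = 1088064 + 211 = 1088275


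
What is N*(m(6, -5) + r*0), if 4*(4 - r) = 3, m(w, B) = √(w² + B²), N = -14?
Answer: -14*√61 ≈ -109.34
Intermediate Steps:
m(w, B) = √(B² + w²)
r = 13/4 (r = 4 - ¼*3 = 4 - ¾ = 13/4 ≈ 3.2500)
N*(m(6, -5) + r*0) = -14*(√((-5)² + 6²) + (13/4)*0) = -14*(√(25 + 36) + 0) = -14*(√61 + 0) = -14*√61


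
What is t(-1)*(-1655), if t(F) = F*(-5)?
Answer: -8275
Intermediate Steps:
t(F) = -5*F
t(-1)*(-1655) = -5*(-1)*(-1655) = 5*(-1655) = -8275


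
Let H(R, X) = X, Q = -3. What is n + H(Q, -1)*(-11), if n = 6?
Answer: 17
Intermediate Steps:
n + H(Q, -1)*(-11) = 6 - 1*(-11) = 6 + 11 = 17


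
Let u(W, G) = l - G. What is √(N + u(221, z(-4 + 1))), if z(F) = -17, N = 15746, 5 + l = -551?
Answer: √15207 ≈ 123.32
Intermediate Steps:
l = -556 (l = -5 - 551 = -556)
u(W, G) = -556 - G
√(N + u(221, z(-4 + 1))) = √(15746 + (-556 - 1*(-17))) = √(15746 + (-556 + 17)) = √(15746 - 539) = √15207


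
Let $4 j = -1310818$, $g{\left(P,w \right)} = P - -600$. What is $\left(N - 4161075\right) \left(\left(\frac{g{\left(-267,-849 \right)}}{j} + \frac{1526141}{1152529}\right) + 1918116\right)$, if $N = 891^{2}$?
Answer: $- \frac{4878738821346252008825814}{755377879361} \approx -6.4587 \cdot 10^{12}$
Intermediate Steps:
$g{\left(P,w \right)} = 600 + P$ ($g{\left(P,w \right)} = P + 600 = 600 + P$)
$j = - \frac{655409}{2}$ ($j = \frac{1}{4} \left(-1310818\right) = - \frac{655409}{2} \approx -3.277 \cdot 10^{5}$)
$N = 793881$
$\left(N - 4161075\right) \left(\left(\frac{g{\left(-267,-849 \right)}}{j} + \frac{1526141}{1152529}\right) + 1918116\right) = \left(793881 - 4161075\right) \left(\left(\frac{600 - 267}{- \frac{655409}{2}} + \frac{1526141}{1152529}\right) + 1918116\right) = - 3367194 \left(\left(333 \left(- \frac{2}{655409}\right) + 1526141 \cdot \frac{1}{1152529}\right) + 1918116\right) = - 3367194 \left(\left(- \frac{666}{655409} + \frac{1526141}{1152529}\right) + 1918116\right) = - 3367194 \left(\frac{999478962355}{755377879361} + 1918116\right) = \left(-3367194\right) \frac{1448903395927366231}{755377879361} = - \frac{4878738821346252008825814}{755377879361}$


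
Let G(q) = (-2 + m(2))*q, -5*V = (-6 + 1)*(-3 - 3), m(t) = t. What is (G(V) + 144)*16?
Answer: 2304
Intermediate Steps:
V = -6 (V = -(-6 + 1)*(-3 - 3)/5 = -(-1)*(-6) = -⅕*30 = -6)
G(q) = 0 (G(q) = (-2 + 2)*q = 0*q = 0)
(G(V) + 144)*16 = (0 + 144)*16 = 144*16 = 2304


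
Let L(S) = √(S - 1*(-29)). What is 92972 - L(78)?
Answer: 92972 - √107 ≈ 92962.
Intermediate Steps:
L(S) = √(29 + S) (L(S) = √(S + 29) = √(29 + S))
92972 - L(78) = 92972 - √(29 + 78) = 92972 - √107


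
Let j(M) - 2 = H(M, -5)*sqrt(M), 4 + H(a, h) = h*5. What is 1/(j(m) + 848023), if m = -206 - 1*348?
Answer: 848025/719146866539 + 29*I*sqrt(554)/719146866539 ≈ 1.1792e-6 + 9.4915e-10*I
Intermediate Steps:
m = -554 (m = -206 - 348 = -554)
H(a, h) = -4 + 5*h (H(a, h) = -4 + h*5 = -4 + 5*h)
j(M) = 2 - 29*sqrt(M) (j(M) = 2 + (-4 + 5*(-5))*sqrt(M) = 2 + (-4 - 25)*sqrt(M) = 2 - 29*sqrt(M))
1/(j(m) + 848023) = 1/((2 - 29*I*sqrt(554)) + 848023) = 1/(848025 - 29*I*sqrt(554))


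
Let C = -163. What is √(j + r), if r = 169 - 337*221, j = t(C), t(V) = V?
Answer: I*√74471 ≈ 272.89*I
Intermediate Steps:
j = -163
r = -74308 (r = 169 - 74477 = -74308)
√(j + r) = √(-163 - 74308) = √(-74471) = I*√74471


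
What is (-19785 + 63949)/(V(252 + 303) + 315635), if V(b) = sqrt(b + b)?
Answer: 2787940828/19925090423 - 44164*sqrt(1110)/99625452115 ≈ 0.13991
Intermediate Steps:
V(b) = sqrt(2)*sqrt(b) (V(b) = sqrt(2*b) = sqrt(2)*sqrt(b))
(-19785 + 63949)/(V(252 + 303) + 315635) = (-19785 + 63949)/(sqrt(2)*sqrt(252 + 303) + 315635) = 44164/(sqrt(2)*sqrt(555) + 315635) = 44164/(sqrt(1110) + 315635) = 44164/(315635 + sqrt(1110))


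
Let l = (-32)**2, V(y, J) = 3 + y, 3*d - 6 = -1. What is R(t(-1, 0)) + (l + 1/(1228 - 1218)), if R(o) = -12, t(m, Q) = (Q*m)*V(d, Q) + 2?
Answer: 10121/10 ≈ 1012.1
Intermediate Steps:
d = 5/3 (d = 2 + (1/3)*(-1) = 2 - 1/3 = 5/3 ≈ 1.6667)
t(m, Q) = 2 + 14*Q*m/3 (t(m, Q) = (Q*m)*(3 + 5/3) + 2 = (Q*m)*(14/3) + 2 = 14*Q*m/3 + 2 = 2 + 14*Q*m/3)
l = 1024
R(t(-1, 0)) + (l + 1/(1228 - 1218)) = -12 + (1024 + 1/(1228 - 1218)) = -12 + (1024 + 1/10) = -12 + 10241/10 = 10121/10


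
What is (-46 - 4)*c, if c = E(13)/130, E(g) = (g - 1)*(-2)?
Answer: 120/13 ≈ 9.2308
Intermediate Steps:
E(g) = 2 - 2*g (E(g) = (-1 + g)*(-2) = 2 - 2*g)
c = -12/65 (c = (2 - 2*13)/130 = (2 - 26)*(1/130) = -24*1/130 = -12/65 ≈ -0.18462)
(-46 - 4)*c = (-46 - 4)*(-12/65) = -50*(-12/65) = 120/13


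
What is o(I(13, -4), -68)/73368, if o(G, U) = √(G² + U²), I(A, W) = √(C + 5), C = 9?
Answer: √4638/73368 ≈ 0.00092824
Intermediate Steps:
I(A, W) = √14 (I(A, W) = √(9 + 5) = √14)
o(I(13, -4), -68)/73368 = √((√14)² + (-68)²)/73368 = √(14 + 4624)*(1/73368) = √4638*(1/73368) = √4638/73368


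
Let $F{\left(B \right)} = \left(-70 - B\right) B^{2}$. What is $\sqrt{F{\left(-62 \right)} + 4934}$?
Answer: $i \sqrt{25818} \approx 160.68 i$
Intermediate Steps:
$F{\left(B \right)} = B^{2} \left(-70 - B\right)$
$\sqrt{F{\left(-62 \right)} + 4934} = \sqrt{\left(-62\right)^{2} \left(-70 - -62\right) + 4934} = \sqrt{3844 \left(-70 + 62\right) + 4934} = \sqrt{3844 \left(-8\right) + 4934} = \sqrt{-30752 + 4934} = \sqrt{-25818} = i \sqrt{25818}$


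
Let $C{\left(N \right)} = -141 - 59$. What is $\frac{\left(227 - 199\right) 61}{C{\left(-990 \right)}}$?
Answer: $- \frac{427}{50} \approx -8.54$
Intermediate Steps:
$C{\left(N \right)} = -200$
$\frac{\left(227 - 199\right) 61}{C{\left(-990 \right)}} = \frac{\left(227 - 199\right) 61}{-200} = 28 \cdot 61 \left(- \frac{1}{200}\right) = 1708 \left(- \frac{1}{200}\right) = - \frac{427}{50}$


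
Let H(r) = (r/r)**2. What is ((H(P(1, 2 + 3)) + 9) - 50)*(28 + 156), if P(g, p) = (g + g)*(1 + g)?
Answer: -7360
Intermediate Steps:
P(g, p) = 2*g*(1 + g) (P(g, p) = (2*g)*(1 + g) = 2*g*(1 + g))
H(r) = 1 (H(r) = 1**2 = 1)
((H(P(1, 2 + 3)) + 9) - 50)*(28 + 156) = ((1 + 9) - 50)*(28 + 156) = (10 - 50)*184 = -40*184 = -7360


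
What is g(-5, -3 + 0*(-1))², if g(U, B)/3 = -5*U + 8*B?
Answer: 9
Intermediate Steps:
g(U, B) = -15*U + 24*B (g(U, B) = 3*(-5*U + 8*B) = -15*U + 24*B)
g(-5, -3 + 0*(-1))² = (-15*(-5) + 24*(-3 + 0*(-1)))² = (75 + 24*(-3 + 0))² = (75 + 24*(-3))² = (75 - 72)² = 3² = 9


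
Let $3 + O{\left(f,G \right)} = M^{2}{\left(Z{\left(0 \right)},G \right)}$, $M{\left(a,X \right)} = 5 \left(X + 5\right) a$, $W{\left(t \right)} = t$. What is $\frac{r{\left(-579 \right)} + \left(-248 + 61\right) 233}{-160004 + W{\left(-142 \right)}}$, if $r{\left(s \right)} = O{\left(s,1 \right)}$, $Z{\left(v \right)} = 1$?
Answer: $\frac{21337}{80073} \approx 0.26647$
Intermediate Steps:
$M{\left(a,X \right)} = a \left(25 + 5 X\right)$ ($M{\left(a,X \right)} = 5 \left(5 + X\right) a = \left(25 + 5 X\right) a = a \left(25 + 5 X\right)$)
$O{\left(f,G \right)} = -3 + \left(25 + 5 G\right)^{2}$ ($O{\left(f,G \right)} = -3 + \left(5 \cdot 1 \left(5 + G\right)\right)^{2} = -3 + \left(25 + 5 G\right)^{2}$)
$r{\left(s \right)} = 897$ ($r{\left(s \right)} = -3 + 25 \left(5 + 1\right)^{2} = -3 + 25 \cdot 6^{2} = -3 + 25 \cdot 36 = -3 + 900 = 897$)
$\frac{r{\left(-579 \right)} + \left(-248 + 61\right) 233}{-160004 + W{\left(-142 \right)}} = \frac{897 + \left(-248 + 61\right) 233}{-160004 - 142} = \frac{897 - 43571}{-160146} = \left(897 - 43571\right) \left(- \frac{1}{160146}\right) = \left(-42674\right) \left(- \frac{1}{160146}\right) = \frac{21337}{80073}$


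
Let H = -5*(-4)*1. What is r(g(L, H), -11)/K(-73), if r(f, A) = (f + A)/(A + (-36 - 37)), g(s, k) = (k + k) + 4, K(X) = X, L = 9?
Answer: 11/2044 ≈ 0.0053816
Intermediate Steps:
H = 20 (H = 20*1 = 20)
g(s, k) = 4 + 2*k (g(s, k) = 2*k + 4 = 4 + 2*k)
r(f, A) = (A + f)/(-73 + A) (r(f, A) = (A + f)/(A - 73) = (A + f)/(-73 + A))
r(g(L, H), -11)/K(-73) = ((-11 + (4 + 2*20))/(-73 - 11))/(-73) = ((-11 + (4 + 40))/(-84))*(-1/73) = -(-11 + 44)/84*(-1/73) = -1/84*33*(-1/73) = -11/28*(-1/73) = 11/2044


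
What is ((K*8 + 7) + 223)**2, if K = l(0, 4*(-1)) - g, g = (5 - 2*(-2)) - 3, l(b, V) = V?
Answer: 22500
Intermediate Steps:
g = 6 (g = (5 + 4) - 3 = 9 - 3 = 6)
K = -10 (K = 4*(-1) - 1*6 = -4 - 6 = -10)
((K*8 + 7) + 223)**2 = ((-10*8 + 7) + 223)**2 = ((-80 + 7) + 223)**2 = (-73 + 223)**2 = 150**2 = 22500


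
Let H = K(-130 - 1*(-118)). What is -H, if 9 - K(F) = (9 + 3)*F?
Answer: -153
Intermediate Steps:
K(F) = 9 - 12*F (K(F) = 9 - (9 + 3)*F = 9 - 12*F)
H = 153 (H = 9 - 12*(-130 - 1*(-118)) = 9 - 12*(-130 + 118) = 9 - 12*(-12) = 9 + 144 = 153)
-H = -1*153 = -153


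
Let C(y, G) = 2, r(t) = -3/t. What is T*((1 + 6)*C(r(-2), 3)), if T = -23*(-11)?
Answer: 3542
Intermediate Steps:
T = 253
T*((1 + 6)*C(r(-2), 3)) = 253*((1 + 6)*2) = 253*(7*2) = 253*14 = 3542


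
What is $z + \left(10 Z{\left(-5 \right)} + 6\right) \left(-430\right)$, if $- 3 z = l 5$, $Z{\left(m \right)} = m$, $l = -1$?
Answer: $\frac{56765}{3} \approx 18922.0$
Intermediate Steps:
$z = \frac{5}{3}$ ($z = - \frac{\left(-1\right) 5}{3} = \left(- \frac{1}{3}\right) \left(-5\right) = \frac{5}{3} \approx 1.6667$)
$z + \left(10 Z{\left(-5 \right)} + 6\right) \left(-430\right) = \frac{5}{3} + \left(10 \left(-5\right) + 6\right) \left(-430\right) = \frac{5}{3} + \left(-50 + 6\right) \left(-430\right) = \frac{5}{3} - -18920 = \frac{5}{3} + 18920 = \frac{56765}{3}$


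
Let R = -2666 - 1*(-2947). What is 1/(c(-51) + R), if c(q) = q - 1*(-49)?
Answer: 1/279 ≈ 0.0035842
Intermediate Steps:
c(q) = 49 + q (c(q) = q + 49 = 49 + q)
R = 281 (R = -2666 + 2947 = 281)
1/(c(-51) + R) = 1/((49 - 51) + 281) = 1/(-2 + 281) = 1/279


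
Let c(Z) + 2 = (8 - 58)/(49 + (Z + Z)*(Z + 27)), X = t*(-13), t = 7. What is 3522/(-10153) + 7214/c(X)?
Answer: -428407309971/119013466 ≈ -3599.7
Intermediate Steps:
X = -91 (X = 7*(-13) = -91)
c(Z) = -2 - 50/(49 + 2*Z*(27 + Z)) (c(Z) = -2 + (8 - 58)/(49 + (Z + Z)*(Z + 27)) = -2 - 50/(49 + (2*Z)*(27 + Z)) = -2 - 50/(49 + 2*Z*(27 + Z)))
3522/(-10153) + 7214/c(X) = 3522/(-10153) + 7214/((4*(-37 - 1*(-91)**2 - 27*(-91))/(49 + 2*(-91)**2 + 54*(-91)))) = 3522*(-1/10153) + 7214/((4*(-37 - 1*8281 + 2457)/(49 + 2*8281 - 4914))) = -3522/10153 + 7214/((4*(-37 - 8281 + 2457)/(49 + 16562 - 4914))) = -3522/10153 + 7214/((4*(-5861)/11697)) = -3522/10153 + 7214/((4*(1/11697)*(-5861))) = -3522/10153 + 7214/(-23444/11697) = -3522/10153 + 7214*(-11697/23444) = -3522/10153 - 42191079/11722 = -428407309971/119013466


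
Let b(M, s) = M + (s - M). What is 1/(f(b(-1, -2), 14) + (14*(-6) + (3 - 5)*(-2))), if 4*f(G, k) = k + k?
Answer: -1/73 ≈ -0.013699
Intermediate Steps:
b(M, s) = s
f(G, k) = k/2 (f(G, k) = (k + k)/4 = (2*k)/4 = k/2)
1/(f(b(-1, -2), 14) + (14*(-6) + (3 - 5)*(-2))) = 1/((1/2)*14 + (14*(-6) + (3 - 5)*(-2))) = 1/(7 + (-84 - 2*(-2))) = 1/(7 + (-84 + 4)) = 1/(7 - 80) = 1/(-73) = -1/73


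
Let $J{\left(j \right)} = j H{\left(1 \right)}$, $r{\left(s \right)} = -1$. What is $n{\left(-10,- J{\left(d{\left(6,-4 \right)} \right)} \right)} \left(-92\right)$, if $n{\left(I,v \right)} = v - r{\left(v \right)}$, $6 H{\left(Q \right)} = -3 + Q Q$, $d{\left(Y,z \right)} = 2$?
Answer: $- \frac{460}{3} \approx -153.33$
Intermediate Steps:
$H{\left(Q \right)} = - \frac{1}{2} + \frac{Q^{2}}{6}$ ($H{\left(Q \right)} = \frac{-3 + Q Q}{6} = \frac{-3 + Q^{2}}{6} = - \frac{1}{2} + \frac{Q^{2}}{6}$)
$J{\left(j \right)} = - \frac{j}{3}$ ($J{\left(j \right)} = j \left(- \frac{1}{2} + \frac{1^{2}}{6}\right) = j \left(- \frac{1}{2} + \frac{1}{6} \cdot 1\right) = j \left(- \frac{1}{2} + \frac{1}{6}\right) = j \left(- \frac{1}{3}\right) = - \frac{j}{3}$)
$n{\left(I,v \right)} = 1 + v$ ($n{\left(I,v \right)} = v - -1 = v + 1 = 1 + v$)
$n{\left(-10,- J{\left(d{\left(6,-4 \right)} \right)} \right)} \left(-92\right) = \left(1 - \left(- \frac{1}{3}\right) 2\right) \left(-92\right) = \left(1 - - \frac{2}{3}\right) \left(-92\right) = \left(1 + \frac{2}{3}\right) \left(-92\right) = \frac{5}{3} \left(-92\right) = - \frac{460}{3}$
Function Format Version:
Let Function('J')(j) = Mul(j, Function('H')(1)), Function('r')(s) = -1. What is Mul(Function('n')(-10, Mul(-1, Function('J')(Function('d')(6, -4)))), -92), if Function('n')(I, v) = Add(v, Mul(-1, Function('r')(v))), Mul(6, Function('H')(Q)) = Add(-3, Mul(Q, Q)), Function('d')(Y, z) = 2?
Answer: Rational(-460, 3) ≈ -153.33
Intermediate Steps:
Function('H')(Q) = Add(Rational(-1, 2), Mul(Rational(1, 6), Pow(Q, 2))) (Function('H')(Q) = Mul(Rational(1, 6), Add(-3, Mul(Q, Q))) = Mul(Rational(1, 6), Add(-3, Pow(Q, 2))) = Add(Rational(-1, 2), Mul(Rational(1, 6), Pow(Q, 2))))
Function('J')(j) = Mul(Rational(-1, 3), j) (Function('J')(j) = Mul(j, Add(Rational(-1, 2), Mul(Rational(1, 6), Pow(1, 2)))) = Mul(j, Add(Rational(-1, 2), Mul(Rational(1, 6), 1))) = Mul(j, Add(Rational(-1, 2), Rational(1, 6))) = Mul(j, Rational(-1, 3)) = Mul(Rational(-1, 3), j))
Function('n')(I, v) = Add(1, v) (Function('n')(I, v) = Add(v, Mul(-1, -1)) = Add(v, 1) = Add(1, v))
Mul(Function('n')(-10, Mul(-1, Function('J')(Function('d')(6, -4)))), -92) = Mul(Add(1, Mul(-1, Mul(Rational(-1, 3), 2))), -92) = Mul(Add(1, Mul(-1, Rational(-2, 3))), -92) = Mul(Add(1, Rational(2, 3)), -92) = Mul(Rational(5, 3), -92) = Rational(-460, 3)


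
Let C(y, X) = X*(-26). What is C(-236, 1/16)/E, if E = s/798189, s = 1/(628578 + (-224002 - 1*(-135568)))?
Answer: -700597623726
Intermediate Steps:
s = 1/540144 (s = 1/(628578 + (-224002 + 135568)) = 1/(628578 - 88434) = 1/540144 ≈ 1.8514e-6)
C(y, X) = -26*X
E = 1/431136999216 (E = (1/540144)/798189 = (1/540144)*(1/798189) = 1/431136999216 ≈ 2.3194e-12)
C(-236, 1/16)/E = (-26/16)/(1/431136999216) = -26*1/16*431136999216 = -13/8*431136999216 = -700597623726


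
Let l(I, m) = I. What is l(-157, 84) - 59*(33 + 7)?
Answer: -2517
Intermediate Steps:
l(-157, 84) - 59*(33 + 7) = -157 - 59*(33 + 7) = -157 - 59*40 = -157 - 1*2360 = -157 - 2360 = -2517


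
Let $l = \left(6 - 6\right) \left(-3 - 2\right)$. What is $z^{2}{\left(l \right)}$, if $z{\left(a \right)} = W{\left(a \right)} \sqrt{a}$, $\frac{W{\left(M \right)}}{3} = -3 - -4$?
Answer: $0$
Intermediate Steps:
$W{\left(M \right)} = 3$ ($W{\left(M \right)} = 3 \left(-3 - -4\right) = 3 \left(-3 + 4\right) = 3 \cdot 1 = 3$)
$l = 0$ ($l = 0 \left(-5\right) = 0$)
$z{\left(a \right)} = 3 \sqrt{a}$
$z^{2}{\left(l \right)} = \left(3 \sqrt{0}\right)^{2} = \left(3 \cdot 0\right)^{2} = 0^{2} = 0$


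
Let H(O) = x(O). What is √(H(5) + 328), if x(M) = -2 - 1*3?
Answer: √323 ≈ 17.972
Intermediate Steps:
x(M) = -5 (x(M) = -2 - 3 = -5)
H(O) = -5
√(H(5) + 328) = √(-5 + 328) = √323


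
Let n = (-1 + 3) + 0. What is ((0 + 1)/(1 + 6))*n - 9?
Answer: -61/7 ≈ -8.7143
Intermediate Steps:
n = 2 (n = 2 + 0 = 2)
((0 + 1)/(1 + 6))*n - 9 = ((0 + 1)/(1 + 6))*2 - 9 = (1/7)*2 - 9 = 2/7 - 9 = -61/7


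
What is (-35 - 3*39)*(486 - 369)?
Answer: -17784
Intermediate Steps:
(-35 - 3*39)*(486 - 369) = (-35 - 117)*117 = -152*117 = -17784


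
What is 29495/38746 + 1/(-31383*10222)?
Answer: 2365477060781/3107400392349 ≈ 0.76124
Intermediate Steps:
29495/38746 + 1/(-31383*10222) = 29495*(1/38746) - 1/31383*1/10222 = 29495/38746 - 1/320797026 = 2365477060781/3107400392349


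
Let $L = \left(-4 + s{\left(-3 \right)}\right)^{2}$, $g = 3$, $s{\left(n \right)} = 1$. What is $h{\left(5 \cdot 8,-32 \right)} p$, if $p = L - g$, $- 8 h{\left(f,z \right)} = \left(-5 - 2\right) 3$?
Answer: $\frac{63}{4} \approx 15.75$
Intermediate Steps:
$L = 9$ ($L = \left(-4 + 1\right)^{2} = \left(-3\right)^{2} = 9$)
$h{\left(f,z \right)} = \frac{21}{8}$ ($h{\left(f,z \right)} = - \frac{\left(-5 - 2\right) 3}{8} = - \frac{\left(-7\right) 3}{8} = \left(- \frac{1}{8}\right) \left(-21\right) = \frac{21}{8}$)
$p = 6$ ($p = 9 - 3 = 6$)
$h{\left(5 \cdot 8,-32 \right)} p = \frac{21}{8} \cdot 6 = \frac{63}{4}$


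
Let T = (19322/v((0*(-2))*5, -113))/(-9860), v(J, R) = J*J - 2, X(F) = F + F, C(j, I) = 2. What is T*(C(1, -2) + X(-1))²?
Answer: 0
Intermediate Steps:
X(F) = 2*F
v(J, R) = -2 + J² (v(J, R) = J² - 2 = -2 + J²)
T = 9661/9860 (T = (19322/(-2 + ((0*(-2))*5)²))/(-9860) = (19322/(-2 + (0*5)²))*(-1/9860) = (19322/(-2 + 0²))*(-1/9860) = (19322/(-2 + 0))*(-1/9860) = (19322/(-2))*(-1/9860) = (19322*(-½))*(-1/9860) = -9661*(-1/9860) = 9661/9860 ≈ 0.97982)
T*(C(1, -2) + X(-1))² = 9661*(2 + 2*(-1))²/9860 = 9661*(2 - 2)²/9860 = (9661/9860)*0² = (9661/9860)*0 = 0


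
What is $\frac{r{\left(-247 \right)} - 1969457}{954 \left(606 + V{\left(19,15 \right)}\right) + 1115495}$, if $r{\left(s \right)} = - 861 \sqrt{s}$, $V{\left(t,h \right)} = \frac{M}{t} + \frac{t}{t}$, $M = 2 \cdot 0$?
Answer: $- \frac{1969457}{1694573} - \frac{861 i \sqrt{247}}{1694573} \approx -1.1622 - 0.0079853 i$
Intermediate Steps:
$M = 0$
$V{\left(t,h \right)} = 1$ ($V{\left(t,h \right)} = \frac{0}{t} + \frac{t}{t} = 0 + 1 = 1$)
$\frac{r{\left(-247 \right)} - 1969457}{954 \left(606 + V{\left(19,15 \right)}\right) + 1115495} = \frac{- 861 \sqrt{-247} - 1969457}{954 \left(606 + 1\right) + 1115495} = \frac{- 861 i \sqrt{247} - 1969457}{954 \cdot 607 + 1115495} = \frac{- 861 i \sqrt{247} - 1969457}{579078 + 1115495} = \frac{-1969457 - 861 i \sqrt{247}}{1694573} = \left(-1969457 - 861 i \sqrt{247}\right) \frac{1}{1694573} = - \frac{1969457}{1694573} - \frac{861 i \sqrt{247}}{1694573}$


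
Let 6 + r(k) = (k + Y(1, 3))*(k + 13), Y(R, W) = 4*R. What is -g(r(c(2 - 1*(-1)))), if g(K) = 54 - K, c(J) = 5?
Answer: 102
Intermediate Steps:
r(k) = -6 + (4 + k)*(13 + k) (r(k) = -6 + (k + 4*1)*(k + 13) = -6 + (k + 4)*(13 + k) = -6 + (4 + k)*(13 + k))
-g(r(c(2 - 1*(-1)))) = -(54 - (46 + 5² + 17*5)) = -(54 - (46 + 25 + 85)) = -(54 - 1*156) = -(54 - 156) = -1*(-102) = 102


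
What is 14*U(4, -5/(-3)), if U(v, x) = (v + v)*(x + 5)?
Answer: 2240/3 ≈ 746.67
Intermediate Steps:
U(v, x) = 2*v*(5 + x) (U(v, x) = (2*v)*(5 + x) = 2*v*(5 + x))
14*U(4, -5/(-3)) = 14*(2*4*(5 - 5/(-3))) = 14*(2*4*(5 - 5*(-⅓))) = 14*(2*4*(5 + 5/3)) = 14*(2*4*(20/3)) = 14*(160/3) = 2240/3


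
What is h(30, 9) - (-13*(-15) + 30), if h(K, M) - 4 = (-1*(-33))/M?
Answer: -652/3 ≈ -217.33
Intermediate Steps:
h(K, M) = 4 + 33/M (h(K, M) = 4 + (-1*(-33))/M = 4 + 33/M)
h(30, 9) - (-13*(-15) + 30) = (4 + 33/9) - (-13*(-15) + 30) = (4 + 33*(⅑)) - (195 + 30) = (4 + 11/3) - 1*225 = 23/3 - 225 = -652/3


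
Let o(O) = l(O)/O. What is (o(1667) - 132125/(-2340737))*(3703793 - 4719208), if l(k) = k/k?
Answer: -32289197831640/557429797 ≈ -57925.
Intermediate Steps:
l(k) = 1
o(O) = 1/O
(o(1667) - 132125/(-2340737))*(3703793 - 4719208) = (1/1667 - 132125/(-2340737))*(3703793 - 4719208) = (1/1667 - 132125*(-1/2340737))*(-1015415) = (1/1667 + 18875/334391)*(-1015415) = (31799016/557429797)*(-1015415) = -32289197831640/557429797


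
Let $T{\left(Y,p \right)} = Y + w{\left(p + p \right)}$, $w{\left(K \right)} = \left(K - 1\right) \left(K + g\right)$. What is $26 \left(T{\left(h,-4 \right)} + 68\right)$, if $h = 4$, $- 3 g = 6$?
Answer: $4212$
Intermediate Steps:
$g = -2$ ($g = \left(- \frac{1}{3}\right) 6 = -2$)
$w{\left(K \right)} = \left(-1 + K\right) \left(-2 + K\right)$ ($w{\left(K \right)} = \left(K - 1\right) \left(K - 2\right) = \left(-1 + K\right) \left(-2 + K\right)$)
$T{\left(Y,p \right)} = 2 + Y - 6 p + 4 p^{2}$ ($T{\left(Y,p \right)} = Y + \left(2 + \left(p + p\right)^{2} - 3 \left(p + p\right)\right) = Y + \left(2 + \left(2 p\right)^{2} - 3 \cdot 2 p\right) = Y + \left(2 + 4 p^{2} - 6 p\right) = Y + \left(2 - 6 p + 4 p^{2}\right) = 2 + Y - 6 p + 4 p^{2}$)
$26 \left(T{\left(h,-4 \right)} + 68\right) = 26 \left(\left(2 + 4 - -24 + 4 \left(-4\right)^{2}\right) + 68\right) = 26 \left(\left(2 + 4 + 24 + 4 \cdot 16\right) + 68\right) = 26 \left(\left(2 + 4 + 24 + 64\right) + 68\right) = 26 \left(94 + 68\right) = 26 \cdot 162 = 4212$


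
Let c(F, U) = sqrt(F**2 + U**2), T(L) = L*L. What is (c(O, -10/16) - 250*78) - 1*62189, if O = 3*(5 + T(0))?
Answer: -81689 + 5*sqrt(577)/8 ≈ -81674.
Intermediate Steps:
T(L) = L**2
O = 15 (O = 3*(5 + 0**2) = 3*(5 + 0) = 3*5 = 15)
(c(O, -10/16) - 250*78) - 1*62189 = (sqrt(15**2 + (-10/16)**2) - 250*78) - 1*62189 = (sqrt(225 + (-10*1/16)**2) - 19500) - 62189 = (sqrt(225 + (-5/8)**2) - 19500) - 62189 = (sqrt(225 + 25/64) - 19500) - 62189 = (sqrt(14425/64) - 19500) - 62189 = (5*sqrt(577)/8 - 19500) - 62189 = (-19500 + 5*sqrt(577)/8) - 62189 = -81689 + 5*sqrt(577)/8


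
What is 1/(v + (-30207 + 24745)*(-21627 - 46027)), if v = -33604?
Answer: 1/369492544 ≈ 2.7064e-9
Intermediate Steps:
1/(v + (-30207 + 24745)*(-21627 - 46027)) = 1/(-33604 + (-30207 + 24745)*(-21627 - 46027)) = 1/(-33604 - 5462*(-67654)) = 1/(-33604 + 369526148) = 1/369492544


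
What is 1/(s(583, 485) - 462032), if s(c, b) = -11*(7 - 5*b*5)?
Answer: -1/328734 ≈ -3.0420e-6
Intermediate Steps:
s(c, b) = -77 + 275*b (s(c, b) = -11*(7 - 25*b) = -77 + 275*b)
1/(s(583, 485) - 462032) = 1/((-77 + 275*485) - 462032) = 1/((-77 + 133375) - 462032) = 1/(133298 - 462032) = 1/(-328734) = -1/328734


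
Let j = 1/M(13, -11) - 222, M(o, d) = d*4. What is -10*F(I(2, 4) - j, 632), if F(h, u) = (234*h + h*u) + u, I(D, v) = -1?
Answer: -21124145/11 ≈ -1.9204e+6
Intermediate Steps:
M(o, d) = 4*d
j = -9769/44 (j = 1/(4*(-11)) - 222 = 1/(-44) - 222 = -1/44 - 222 = -9769/44 ≈ -222.02)
F(h, u) = u + 234*h + h*u
-10*F(I(2, 4) - j, 632) = -10*(632 + 234*(-1 - 1*(-9769/44)) + (-1 - 1*(-9769/44))*632) = -10*(632 + 234*(-1 + 9769/44) + (-1 + 9769/44)*632) = -10*(632 + 234*(9725/44) + (9725/44)*632) = -10*(632 + 1137825/22 + 1536550/11) = -10*4224829/22 = -21124145/11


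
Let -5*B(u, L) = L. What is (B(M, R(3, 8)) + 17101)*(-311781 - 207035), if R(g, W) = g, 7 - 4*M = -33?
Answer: -44359805632/5 ≈ -8.8720e+9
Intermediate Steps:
M = 10 (M = 7/4 - ¼*(-33) = 7/4 + 33/4 = 10)
B(u, L) = -L/5
(B(M, R(3, 8)) + 17101)*(-311781 - 207035) = (-⅕*3 + 17101)*(-311781 - 207035) = (-⅗ + 17101)*(-518816) = (85502/5)*(-518816) = -44359805632/5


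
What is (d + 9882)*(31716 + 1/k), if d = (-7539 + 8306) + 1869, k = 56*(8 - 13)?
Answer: 55582918061/140 ≈ 3.9702e+8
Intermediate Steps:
k = -280 (k = 56*(-5) = -280)
d = 2636 (d = 767 + 1869 = 2636)
(d + 9882)*(31716 + 1/k) = (2636 + 9882)*(31716 + 1/(-280)) = 12518*(31716 - 1/280) = 12518*(8880479/280) = 55582918061/140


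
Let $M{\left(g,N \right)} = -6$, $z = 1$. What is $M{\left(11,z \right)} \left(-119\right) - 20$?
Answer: $694$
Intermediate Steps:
$M{\left(11,z \right)} \left(-119\right) - 20 = \left(-6\right) \left(-119\right) - 20 = 714 - 20 = 694$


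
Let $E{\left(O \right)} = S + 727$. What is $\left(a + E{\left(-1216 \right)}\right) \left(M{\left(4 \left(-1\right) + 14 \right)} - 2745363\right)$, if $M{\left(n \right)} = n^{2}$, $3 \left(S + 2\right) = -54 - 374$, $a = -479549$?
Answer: $\frac{3944668404700}{3} \approx 1.3149 \cdot 10^{12}$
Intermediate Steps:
$S = - \frac{434}{3}$ ($S = -2 + \frac{-54 - 374}{3} = -2 + \frac{1}{3} \left(-428\right) = -2 - \frac{428}{3} = - \frac{434}{3} \approx -144.67$)
$E{\left(O \right)} = \frac{1747}{3}$ ($E{\left(O \right)} = - \frac{434}{3} + 727 = \frac{1747}{3}$)
$\left(a + E{\left(-1216 \right)}\right) \left(M{\left(4 \left(-1\right) + 14 \right)} - 2745363\right) = \left(-479549 + \frac{1747}{3}\right) \left(\left(4 \left(-1\right) + 14\right)^{2} - 2745363\right) = - \frac{1436900 \left(\left(-4 + 14\right)^{2} - 2745363\right)}{3} = - \frac{1436900 \left(10^{2} - 2745363\right)}{3} = - \frac{1436900 \left(100 - 2745363\right)}{3} = \left(- \frac{1436900}{3}\right) \left(-2745263\right) = \frac{3944668404700}{3}$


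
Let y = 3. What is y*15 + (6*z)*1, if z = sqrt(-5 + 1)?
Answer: 45 + 12*I ≈ 45.0 + 12.0*I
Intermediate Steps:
z = 2*I (z = sqrt(-4) = 2*I ≈ 2.0*I)
y*15 + (6*z)*1 = 3*15 + (6*(2*I))*1 = 45 + (12*I)*1 = 45 + 12*I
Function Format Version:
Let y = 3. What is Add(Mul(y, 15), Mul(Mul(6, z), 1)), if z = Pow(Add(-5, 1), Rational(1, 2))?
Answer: Add(45, Mul(12, I)) ≈ Add(45.000, Mul(12.000, I))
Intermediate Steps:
z = Mul(2, I) (z = Pow(-4, Rational(1, 2)) = Mul(2, I) ≈ Mul(2.0000, I))
Add(Mul(y, 15), Mul(Mul(6, z), 1)) = Add(Mul(3, 15), Mul(Mul(6, Mul(2, I)), 1)) = Add(45, Mul(Mul(12, I), 1)) = Add(45, Mul(12, I))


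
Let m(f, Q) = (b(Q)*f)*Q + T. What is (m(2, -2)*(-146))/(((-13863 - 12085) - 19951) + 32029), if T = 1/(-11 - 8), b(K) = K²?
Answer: -61/361 ≈ -0.16898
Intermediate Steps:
T = -1/19 (T = 1/(-19) = -1/19 ≈ -0.052632)
m(f, Q) = -1/19 + f*Q³ (m(f, Q) = (Q²*f)*Q - 1/19 = (f*Q²)*Q - 1/19 = f*Q³ - 1/19 = -1/19 + f*Q³)
(m(2, -2)*(-146))/(((-13863 - 12085) - 19951) + 32029) = ((-1/19 + 2*(-2)³)*(-146))/(((-13863 - 12085) - 19951) + 32029) = ((-1/19 + 2*(-8))*(-146))/((-25948 - 19951) + 32029) = ((-1/19 - 16)*(-146))/(-45899 + 32029) = -305/19*(-146)/(-13870) = (44530/19)*(-1/13870) = -61/361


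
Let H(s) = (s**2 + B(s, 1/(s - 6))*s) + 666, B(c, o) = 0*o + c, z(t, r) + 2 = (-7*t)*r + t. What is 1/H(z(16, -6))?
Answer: 1/941858 ≈ 1.0617e-6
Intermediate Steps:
z(t, r) = -2 + t - 7*r*t (z(t, r) = -2 + ((-7*t)*r + t) = -2 + (-7*r*t + t) = -2 + (t - 7*r*t) = -2 + t - 7*r*t)
B(c, o) = c (B(c, o) = 0 + c = c)
H(s) = 666 + 2*s**2 (H(s) = (s**2 + s*s) + 666 = (s**2 + s**2) + 666 = 2*s**2 + 666 = 666 + 2*s**2)
1/H(z(16, -6)) = 1/(666 + 2*(-2 + 16 - 7*(-6)*16)**2) = 1/(666 + 2*(-2 + 16 + 672)**2) = 1/(666 + 2*686**2) = 1/(666 + 2*470596) = 1/(666 + 941192) = 1/941858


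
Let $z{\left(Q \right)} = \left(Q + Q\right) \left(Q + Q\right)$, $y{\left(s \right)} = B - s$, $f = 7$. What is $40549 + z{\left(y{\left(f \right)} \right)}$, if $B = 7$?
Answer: $40549$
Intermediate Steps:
$y{\left(s \right)} = 7 - s$
$z{\left(Q \right)} = 4 Q^{2}$ ($z{\left(Q \right)} = 2 Q 2 Q = 4 Q^{2}$)
$40549 + z{\left(y{\left(f \right)} \right)} = 40549 + 4 \left(7 - 7\right)^{2} = 40549 + 4 \cdot 0^{2} = 40549 + 4 \cdot 0 = 40549 + 0 = 40549$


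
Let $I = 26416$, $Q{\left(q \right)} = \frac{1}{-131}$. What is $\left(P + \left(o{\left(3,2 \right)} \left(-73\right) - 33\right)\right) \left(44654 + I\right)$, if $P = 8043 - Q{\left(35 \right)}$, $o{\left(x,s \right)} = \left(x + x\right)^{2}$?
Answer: $\frac{50107406010}{131} \approx 3.825 \cdot 10^{8}$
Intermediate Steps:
$Q{\left(q \right)} = - \frac{1}{131}$
$o{\left(x,s \right)} = 4 x^{2}$ ($o{\left(x,s \right)} = \left(2 x\right)^{2} = 4 x^{2}$)
$P = \frac{1053634}{131}$ ($P = 8043 - - \frac{1}{131} = 8043 + \frac{1}{131} = \frac{1053634}{131} \approx 8043.0$)
$\left(P + \left(o{\left(3,2 \right)} \left(-73\right) - 33\right)\right) \left(44654 + I\right) = \left(\frac{1053634}{131} + \left(4 \cdot 3^{2} \left(-73\right) - 33\right)\right) \left(44654 + 26416\right) = \left(\frac{1053634}{131} + \left(4 \cdot 9 \left(-73\right) - 33\right)\right) 71070 = \left(\frac{1053634}{131} + \left(36 \left(-73\right) - 33\right)\right) 71070 = \left(\frac{1053634}{131} - 2661\right) 71070 = \frac{705043}{131} \cdot 71070 = \frac{50107406010}{131}$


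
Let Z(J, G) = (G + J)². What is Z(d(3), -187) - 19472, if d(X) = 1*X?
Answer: 14384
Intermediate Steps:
d(X) = X
Z(d(3), -187) - 19472 = (-187 + 3)² - 19472 = (-184)² - 19472 = 33856 - 19472 = 14384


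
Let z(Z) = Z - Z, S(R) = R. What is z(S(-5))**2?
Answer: 0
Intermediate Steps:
z(Z) = 0
z(S(-5))**2 = 0**2 = 0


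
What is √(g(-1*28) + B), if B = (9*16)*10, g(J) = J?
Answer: 2*√353 ≈ 37.577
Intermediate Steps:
B = 1440 (B = 144*10 = 1440)
√(g(-1*28) + B) = √(-1*28 + 1440) = √(-28 + 1440) = √1412 = 2*√353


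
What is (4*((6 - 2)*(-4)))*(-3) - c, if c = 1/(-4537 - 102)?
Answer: 890689/4639 ≈ 192.00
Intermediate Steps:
c = -1/4639 (c = 1/(-4639) = -1/4639 ≈ -0.00021556)
(4*((6 - 2)*(-4)))*(-3) - c = (4*((6 - 2)*(-4)))*(-3) - 1*(-1/4639) = (4*(4*(-4)))*(-3) + 1/4639 = (4*(-16))*(-3) + 1/4639 = -64*(-3) + 1/4639 = 192 + 1/4639 = 890689/4639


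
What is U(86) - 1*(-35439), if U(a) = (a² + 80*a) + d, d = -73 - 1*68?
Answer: 49574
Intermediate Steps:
d = -141 (d = -73 - 68 = -141)
U(a) = -141 + a² + 80*a (U(a) = (a² + 80*a) - 141 = -141 + a² + 80*a)
U(86) - 1*(-35439) = (-141 + 86² + 80*86) - 1*(-35439) = (-141 + 7396 + 6880) + 35439 = 14135 + 35439 = 49574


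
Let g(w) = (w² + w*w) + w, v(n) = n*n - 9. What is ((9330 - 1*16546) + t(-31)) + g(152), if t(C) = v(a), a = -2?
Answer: 39139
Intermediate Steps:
v(n) = -9 + n² (v(n) = n² - 9 = -9 + n²)
t(C) = -5 (t(C) = -9 + (-2)² = -9 + 4 = -5)
g(w) = w + 2*w² (g(w) = (w² + w²) + w = 2*w² + w = w + 2*w²)
((9330 - 1*16546) + t(-31)) + g(152) = ((9330 - 1*16546) - 5) + 152*(1 + 2*152) = ((9330 - 16546) - 5) + 152*(1 + 304) = (-7216 - 5) + 152*305 = -7221 + 46360 = 39139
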